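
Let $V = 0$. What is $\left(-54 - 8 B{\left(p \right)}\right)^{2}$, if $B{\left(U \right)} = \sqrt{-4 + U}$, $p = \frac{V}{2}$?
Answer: $2660 + 1728 i \approx 2660.0 + 1728.0 i$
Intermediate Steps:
$p = 0$ ($p = \frac{0}{2} = 0 \cdot \frac{1}{2} = 0$)
$\left(-54 - 8 B{\left(p \right)}\right)^{2} = \left(-54 - 8 \sqrt{-4 + 0}\right)^{2} = \left(-54 - 8 \sqrt{-4}\right)^{2} = \left(-54 - 8 \cdot 2 i\right)^{2} = \left(-54 - 16 i\right)^{2}$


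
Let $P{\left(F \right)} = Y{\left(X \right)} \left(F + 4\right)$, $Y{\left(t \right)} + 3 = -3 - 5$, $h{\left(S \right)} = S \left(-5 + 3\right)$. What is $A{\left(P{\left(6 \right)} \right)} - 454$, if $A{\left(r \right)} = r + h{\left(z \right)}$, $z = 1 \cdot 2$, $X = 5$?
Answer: $-568$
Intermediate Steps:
$z = 2$
$h{\left(S \right)} = - 2 S$ ($h{\left(S \right)} = S \left(-2\right) = - 2 S$)
$Y{\left(t \right)} = -11$ ($Y{\left(t \right)} = -3 - 8 = -11$)
$P{\left(F \right)} = -44 - 11 F$ ($P{\left(F \right)} = - 11 \left(F + 4\right) = - 11 \left(4 + F\right) = -44 - 11 F$)
$A{\left(r \right)} = -4 + r$ ($A{\left(r \right)} = r - 4 = -4 + r$)
$A{\left(P{\left(6 \right)} \right)} - 454 = \left(-4 - 110\right) - 454 = -114 - 454 = -568$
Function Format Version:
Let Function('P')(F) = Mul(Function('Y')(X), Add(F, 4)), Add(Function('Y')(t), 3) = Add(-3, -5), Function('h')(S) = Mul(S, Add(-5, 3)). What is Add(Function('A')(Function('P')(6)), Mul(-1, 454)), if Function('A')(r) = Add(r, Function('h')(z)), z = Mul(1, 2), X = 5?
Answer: -568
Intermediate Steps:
z = 2
Function('h')(S) = Mul(-2, S) (Function('h')(S) = Mul(S, -2) = Mul(-2, S))
Function('Y')(t) = -11 (Function('Y')(t) = Add(-3, Add(-3, -5)) = Add(-3, -8) = -11)
Function('P')(F) = Add(-44, Mul(-11, F)) (Function('P')(F) = Mul(-11, Add(F, 4)) = Mul(-11, Add(4, F)) = Add(-44, Mul(-11, F)))
Function('A')(r) = Add(-4, r) (Function('A')(r) = Add(r, Mul(-2, 2)) = Add(r, -4) = Add(-4, r))
Add(Function('A')(Function('P')(6)), Mul(-1, 454)) = Add(Add(-4, Add(-44, Mul(-11, 6))), Mul(-1, 454)) = Add(Add(-4, Add(-44, -66)), -454) = Add(Add(-4, -110), -454) = Add(-114, -454) = -568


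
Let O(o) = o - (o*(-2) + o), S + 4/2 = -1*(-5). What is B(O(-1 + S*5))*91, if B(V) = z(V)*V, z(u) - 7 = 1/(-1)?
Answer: 15288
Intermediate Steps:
S = 3 (S = -2 - 1*(-5) = -2 + 5 = 3)
z(u) = 6 (z(u) = 7 + 1/(-1) = 7 - 1 = 6)
O(o) = 2*o (O(o) = o - (-2*o + o) = o - (-1)*o = o + o = 2*o)
B(V) = 6*V
B(O(-1 + S*5))*91 = (6*(2*(-1 + 3*5)))*91 = (6*(2*(-1 + 15)))*91 = (6*(2*14))*91 = (6*28)*91 = 168*91 = 15288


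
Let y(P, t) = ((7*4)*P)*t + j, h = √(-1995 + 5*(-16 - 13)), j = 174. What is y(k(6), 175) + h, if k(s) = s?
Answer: 29574 + 2*I*√535 ≈ 29574.0 + 46.26*I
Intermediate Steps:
h = 2*I*√535 (h = √(-1995 + 5*(-29)) = √(-1995 - 145) = √(-2140) = 2*I*√535 ≈ 46.26*I)
y(P, t) = 174 + 28*P*t (y(P, t) = ((7*4)*P)*t + 174 = (28*P)*t + 174 = 28*P*t + 174 = 174 + 28*P*t)
y(k(6), 175) + h = (174 + 28*6*175) + 2*I*√535 = (174 + 29400) + 2*I*√535 = 29574 + 2*I*√535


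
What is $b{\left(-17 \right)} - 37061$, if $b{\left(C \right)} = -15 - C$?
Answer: $-37059$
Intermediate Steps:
$b{\left(-17 \right)} - 37061 = \left(-15 - -17\right) - 37061 = \left(-15 + 17\right) - 37061 = 2 - 37061 = -37059$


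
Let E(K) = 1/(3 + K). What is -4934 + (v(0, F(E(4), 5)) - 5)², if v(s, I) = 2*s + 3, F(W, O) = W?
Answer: -4930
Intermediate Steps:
v(s, I) = 3 + 2*s
-4934 + (v(0, F(E(4), 5)) - 5)² = -4934 + ((3 + 2*0) - 5)² = -4934 + ((3 + 0) - 5)² = -4934 + (3 - 5)² = -4934 + (-2)² = -4934 + 4 = -4930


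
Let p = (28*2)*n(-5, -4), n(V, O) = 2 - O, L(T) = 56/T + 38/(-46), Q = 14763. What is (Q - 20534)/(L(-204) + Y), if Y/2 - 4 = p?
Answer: -6769383/796349 ≈ -8.5005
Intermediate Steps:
L(T) = -19/23 + 56/T (L(T) = 56/T + 38*(-1/46) = 56/T - 19/23 = -19/23 + 56/T)
p = 336 (p = (28*2)*(2 - 1*(-4)) = 56*(2 + 4) = 56*6 = 336)
Y = 680 (Y = 8 + 2*336 = 8 + 672 = 680)
(Q - 20534)/(L(-204) + Y) = (14763 - 20534)/((-19/23 + 56/(-204)) + 680) = -5771/((-19/23 + 56*(-1/204)) + 680) = -5771/((-19/23 - 14/51) + 680) = -5771/(-1291/1173 + 680) = -5771/796349/1173 = -5771*1173/796349 = -6769383/796349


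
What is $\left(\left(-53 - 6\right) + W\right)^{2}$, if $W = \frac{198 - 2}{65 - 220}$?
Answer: $\frac{87254281}{24025} \approx 3631.8$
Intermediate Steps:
$W = - \frac{196}{155}$ ($W = \frac{196}{-155} = 196 \left(- \frac{1}{155}\right) = - \frac{196}{155} \approx -1.2645$)
$\left(\left(-53 - 6\right) + W\right)^{2} = \left(\left(-53 - 6\right) - \frac{196}{155}\right)^{2} = \left(-59 - \frac{196}{155}\right)^{2} = \left(- \frac{9341}{155}\right)^{2} = \frac{87254281}{24025}$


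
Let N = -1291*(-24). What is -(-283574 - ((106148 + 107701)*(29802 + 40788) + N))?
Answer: 15095915468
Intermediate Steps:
N = 30984
-(-283574 - ((106148 + 107701)*(29802 + 40788) + N)) = -(-283574 - ((106148 + 107701)*(29802 + 40788) + 30984)) = -(-283574 - (213849*70590 + 30984)) = -(-283574 - (15095600910 + 30984)) = -(-283574 - 1*15095631894) = -(-283574 - 15095631894) = -1*(-15095915468) = 15095915468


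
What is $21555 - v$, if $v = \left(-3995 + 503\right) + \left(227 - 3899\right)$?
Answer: $28719$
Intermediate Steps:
$v = -7164$ ($v = -3492 - 3672 = -7164$)
$21555 - v = 21555 - -7164 = 21555 + 7164 = 28719$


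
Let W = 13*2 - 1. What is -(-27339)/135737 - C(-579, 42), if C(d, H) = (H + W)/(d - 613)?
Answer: 41682467/161798504 ≈ 0.25762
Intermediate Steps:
W = 25 (W = 26 - 1 = 25)
C(d, H) = (25 + H)/(-613 + d) (C(d, H) = (H + 25)/(d - 613) = (25 + H)/(-613 + d))
-(-27339)/135737 - C(-579, 42) = -(-27339)/135737 - (25 + 42)/(-613 - 579) = -(-27339)/135737 - 67/(-1192) = -1*(-27339/135737) - (-1)*67/1192 = 27339/135737 - 1*(-67/1192) = 27339/135737 + 67/1192 = 41682467/161798504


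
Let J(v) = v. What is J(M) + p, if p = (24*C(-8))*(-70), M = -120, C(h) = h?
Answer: 13320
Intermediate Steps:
p = 13440 (p = (24*(-8))*(-70) = -192*(-70) = 13440)
J(M) + p = -120 + 13440 = 13320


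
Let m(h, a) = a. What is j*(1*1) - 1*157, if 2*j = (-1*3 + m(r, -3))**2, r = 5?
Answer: -139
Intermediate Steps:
j = 18 (j = (-1*3 - 3)**2/2 = (-3 - 3)**2/2 = (1/2)*(-6)**2 = (1/2)*36 = 18)
j*(1*1) - 1*157 = 18*(1*1) - 1*157 = 18*1 - 157 = 18 - 157 = -139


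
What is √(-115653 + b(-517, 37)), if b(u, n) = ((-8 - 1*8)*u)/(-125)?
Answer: I*√72324485/25 ≈ 340.18*I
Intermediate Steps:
b(u, n) = 16*u/125 (b(u, n) = ((-8 - 8)*u)*(-1/125) = -16*u*(-1/125) = 16*u/125)
√(-115653 + b(-517, 37)) = √(-115653 + (16/125)*(-517)) = √(-115653 - 8272/125) = √(-14464897/125) = I*√72324485/25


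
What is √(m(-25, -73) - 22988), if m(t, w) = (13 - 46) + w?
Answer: 3*I*√2566 ≈ 151.97*I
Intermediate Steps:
m(t, w) = -33 + w
√(m(-25, -73) - 22988) = √((-33 - 73) - 22988) = √(-106 - 22988) = √(-23094) = 3*I*√2566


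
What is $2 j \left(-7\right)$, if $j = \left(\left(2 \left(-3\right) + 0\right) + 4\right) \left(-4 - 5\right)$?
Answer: $-252$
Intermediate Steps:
$j = 18$ ($j = \left(\left(-6 + 0\right) + 4\right) \left(-9\right) = \left(-6 + 4\right) \left(-9\right) = \left(-2\right) \left(-9\right) = 18$)
$2 j \left(-7\right) = 2 \cdot 18 \left(-7\right) = 36 \left(-7\right) = -252$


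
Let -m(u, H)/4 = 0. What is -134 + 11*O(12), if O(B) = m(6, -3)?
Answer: -134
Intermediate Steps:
m(u, H) = 0 (m(u, H) = -4*0 = 0)
O(B) = 0
-134 + 11*O(12) = -134 + 11*0 = -134 + 0 = -134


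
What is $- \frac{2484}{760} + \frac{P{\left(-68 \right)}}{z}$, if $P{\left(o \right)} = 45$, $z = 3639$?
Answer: $- \frac{750423}{230470} \approx -3.2561$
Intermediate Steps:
$- \frac{2484}{760} + \frac{P{\left(-68 \right)}}{z} = - \frac{2484}{760} + \frac{45}{3639} = \left(-2484\right) \frac{1}{760} + 45 \cdot \frac{1}{3639} = - \frac{621}{190} + \frac{15}{1213} = - \frac{750423}{230470}$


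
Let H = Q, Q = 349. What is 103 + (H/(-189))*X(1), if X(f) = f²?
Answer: 19118/189 ≈ 101.15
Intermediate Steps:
H = 349
103 + (H/(-189))*X(1) = 103 + (349/(-189))*1² = 103 + (349*(-1/189))*1 = 103 - 349/189*1 = 103 - 349/189 = 19118/189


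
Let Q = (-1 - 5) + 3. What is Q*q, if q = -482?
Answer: 1446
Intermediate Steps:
Q = -3 (Q = -6 + 3 = -3)
Q*q = -3*(-482) = 1446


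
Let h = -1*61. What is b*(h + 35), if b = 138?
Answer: -3588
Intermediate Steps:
h = -61
b*(h + 35) = 138*(-61 + 35) = 138*(-26) = -3588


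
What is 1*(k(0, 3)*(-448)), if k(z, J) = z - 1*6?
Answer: 2688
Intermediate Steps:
k(z, J) = -6 + z (k(z, J) = z - 6 = -6 + z)
1*(k(0, 3)*(-448)) = 1*((-6 + 0)*(-448)) = 1*(-6*(-448)) = 1*2688 = 2688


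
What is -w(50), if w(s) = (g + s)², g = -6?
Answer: -1936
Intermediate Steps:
w(s) = (-6 + s)²
-w(50) = -(-6 + 50)² = -1*44² = -1*1936 = -1936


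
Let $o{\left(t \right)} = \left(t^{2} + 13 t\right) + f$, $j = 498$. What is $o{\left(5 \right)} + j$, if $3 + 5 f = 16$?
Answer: $\frac{2953}{5} \approx 590.6$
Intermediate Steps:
$f = \frac{13}{5}$ ($f = - \frac{3}{5} + \frac{1}{5} \cdot 16 = - \frac{3}{5} + \frac{16}{5} = \frac{13}{5} \approx 2.6$)
$o{\left(t \right)} = \frac{13}{5} + t^{2} + 13 t$ ($o{\left(t \right)} = \left(t^{2} + 13 t\right) + \frac{13}{5} = \frac{13}{5} + t^{2} + 13 t$)
$o{\left(5 \right)} + j = \left(\frac{13}{5} + 5^{2} + 13 \cdot 5\right) + 498 = \left(\frac{13}{5} + 25 + 65\right) + 498 = \frac{463}{5} + 498 = \frac{2953}{5}$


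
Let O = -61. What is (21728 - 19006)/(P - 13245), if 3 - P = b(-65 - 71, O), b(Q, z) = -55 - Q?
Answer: -2722/13323 ≈ -0.20431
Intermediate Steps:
P = -78 (P = 3 - (-55 - (-65 - 71)) = 3 - (-55 - 1*(-136)) = 3 - (-55 + 136) = 3 - 1*81 = 3 - 81 = -78)
(21728 - 19006)/(P - 13245) = (21728 - 19006)/(-78 - 13245) = 2722/(-13323) = 2722*(-1/13323) = -2722/13323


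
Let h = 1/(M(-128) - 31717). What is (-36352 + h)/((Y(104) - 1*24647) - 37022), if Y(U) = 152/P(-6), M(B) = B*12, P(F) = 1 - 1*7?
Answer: 3626439171/6154564999 ≈ 0.58923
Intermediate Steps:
P(F) = -6 (P(F) = 1 - 7 = -6)
M(B) = 12*B
Y(U) = -76/3 (Y(U) = 152/(-6) = 152*(-⅙) = -76/3)
h = -1/33253 (h = 1/(12*(-128) - 31717) = 1/(-1536 - 31717) = 1/(-33253) = -1/33253 ≈ -3.0072e-5)
(-36352 + h)/((Y(104) - 1*24647) - 37022) = (-36352 - 1/33253)/((-76/3 - 1*24647) - 37022) = -1208813057/(33253*((-76/3 - 24647) - 37022)) = -1208813057/(33253*(-74017/3 - 37022)) = -1208813057/(33253*(-185083/3)) = -1208813057/33253*(-3/185083) = 3626439171/6154564999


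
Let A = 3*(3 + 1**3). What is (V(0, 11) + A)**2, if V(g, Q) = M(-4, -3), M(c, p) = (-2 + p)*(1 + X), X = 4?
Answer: 169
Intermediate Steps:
M(c, p) = -10 + 5*p (M(c, p) = (-2 + p)*(1 + 4) = (-2 + p)*5 = -10 + 5*p)
V(g, Q) = -25 (V(g, Q) = -10 + 5*(-3) = -10 - 15 = -25)
A = 12 (A = 3*(3 + 1) = 3*4 = 12)
(V(0, 11) + A)**2 = (-25 + 12)**2 = (-13)**2 = 169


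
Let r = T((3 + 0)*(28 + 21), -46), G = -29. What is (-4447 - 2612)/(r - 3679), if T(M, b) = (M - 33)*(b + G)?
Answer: 7059/12229 ≈ 0.57723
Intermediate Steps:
T(M, b) = (-33 + M)*(-29 + b) (T(M, b) = (M - 33)*(b - 29) = (-33 + M)*(-29 + b))
r = -8550 (r = 957 - 33*(-46) - 29*(3 + 0)*(28 + 21) + ((3 + 0)*(28 + 21))*(-46) = 957 + 1518 - 87*49 + (3*49)*(-46) = 957 + 1518 - 29*147 + 147*(-46) = 957 + 1518 - 4263 - 6762 = -8550)
(-4447 - 2612)/(r - 3679) = (-4447 - 2612)/(-8550 - 3679) = -7059/(-12229) = -7059*(-1/12229) = 7059/12229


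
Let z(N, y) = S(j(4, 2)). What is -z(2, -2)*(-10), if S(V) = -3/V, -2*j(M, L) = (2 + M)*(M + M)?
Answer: 5/4 ≈ 1.2500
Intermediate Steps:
j(M, L) = -M*(2 + M) (j(M, L) = -(2 + M)*(M + M)/2 = -(2 + M)*2*M/2 = -M*(2 + M))
z(N, y) = ⅛ (z(N, y) = -3*(-1/(4*(2 + 4))) = -3/((-1*4*6)) = -3/(-24) = -3*(-1/24) = ⅛)
-z(2, -2)*(-10) = -1*⅛*(-10) = -⅛*(-10) = 5/4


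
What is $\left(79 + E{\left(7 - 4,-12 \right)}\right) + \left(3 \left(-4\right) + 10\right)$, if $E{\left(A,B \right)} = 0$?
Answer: $77$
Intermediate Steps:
$\left(79 + E{\left(7 - 4,-12 \right)}\right) + \left(3 \left(-4\right) + 10\right) = \left(79 + 0\right) + \left(3 \left(-4\right) + 10\right) = 79 + \left(-12 + 10\right) = 79 - 2 = 77$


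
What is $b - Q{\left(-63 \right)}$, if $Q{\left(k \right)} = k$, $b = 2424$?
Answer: $2487$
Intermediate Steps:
$b - Q{\left(-63 \right)} = 2424 - -63 = 2424 + 63 = 2487$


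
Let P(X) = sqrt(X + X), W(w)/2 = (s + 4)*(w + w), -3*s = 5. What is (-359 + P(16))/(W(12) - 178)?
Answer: 359/66 - 2*sqrt(2)/33 ≈ 5.3537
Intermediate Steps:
s = -5/3 (s = -1/3*5 = -5/3 ≈ -1.6667)
W(w) = 28*w/3 (W(w) = 2*((-5/3 + 4)*(w + w)) = 2*(7*(2*w)/3) = 2*(14*w/3) = 28*w/3)
P(X) = sqrt(2)*sqrt(X) (P(X) = sqrt(2*X) = sqrt(2)*sqrt(X))
(-359 + P(16))/(W(12) - 178) = (-359 + sqrt(2)*sqrt(16))/((28/3)*12 - 178) = (-359 + sqrt(2)*4)/(112 - 178) = (-359 + 4*sqrt(2))/(-66) = (-359 + 4*sqrt(2))*(-1/66) = 359/66 - 2*sqrt(2)/33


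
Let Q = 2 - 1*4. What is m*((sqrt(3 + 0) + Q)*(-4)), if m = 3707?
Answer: 29656 - 14828*sqrt(3) ≈ 3973.2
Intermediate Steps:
Q = -2 (Q = 2 - 4 = -2)
m*((sqrt(3 + 0) + Q)*(-4)) = 3707*((sqrt(3 + 0) - 2)*(-4)) = 3707*((sqrt(3) - 2)*(-4)) = 3707*((-2 + sqrt(3))*(-4)) = 3707*(8 - 4*sqrt(3)) = 29656 - 14828*sqrt(3)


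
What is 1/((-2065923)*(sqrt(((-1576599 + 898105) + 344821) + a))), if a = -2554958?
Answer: I*sqrt(320959)/1989229740471 ≈ 2.848e-10*I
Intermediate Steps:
1/((-2065923)*(sqrt(((-1576599 + 898105) + 344821) + a))) = 1/((-2065923)*(sqrt(((-1576599 + 898105) + 344821) - 2554958))) = -1/(2065923*sqrt((-678494 + 344821) - 2554958)) = -1/(2065923*sqrt(-333673 - 2554958)) = -(-I*sqrt(320959)/962877)/2065923 = -(-1)*I*sqrt(320959)/1989229740471 = I*sqrt(320959)/1989229740471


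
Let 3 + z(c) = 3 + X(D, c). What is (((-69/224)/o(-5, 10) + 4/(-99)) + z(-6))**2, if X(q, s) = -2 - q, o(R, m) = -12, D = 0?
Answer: 31939051225/7868399616 ≈ 4.0592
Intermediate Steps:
z(c) = -2 (z(c) = -3 + (3 + (-2 - 1*0)) = -3 + (3 + (-2 + 0)) = -3 + (3 - 2) = -3 + 1 = -2)
(((-69/224)/o(-5, 10) + 4/(-99)) + z(-6))**2 = ((-69/224/(-12) + 4/(-99)) - 2)**2 = ((-69*1/224*(-1/12) + 4*(-1/99)) - 2)**2 = ((-69/224*(-1/12) - 4/99) - 2)**2 = ((23/896 - 4/99) - 2)**2 = (-1307/88704 - 2)**2 = (-178715/88704)**2 = 31939051225/7868399616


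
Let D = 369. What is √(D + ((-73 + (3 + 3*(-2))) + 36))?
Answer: √329 ≈ 18.138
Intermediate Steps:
√(D + ((-73 + (3 + 3*(-2))) + 36)) = √(369 + ((-73 + (3 + 3*(-2))) + 36)) = √(369 + ((-73 + (3 - 6)) + 36)) = √(369 + ((-73 - 3) + 36)) = √(369 + (-76 + 36)) = √(369 - 40) = √329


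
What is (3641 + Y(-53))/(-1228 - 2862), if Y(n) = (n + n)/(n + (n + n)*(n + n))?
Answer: -768249/862990 ≈ -0.89022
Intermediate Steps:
Y(n) = 2*n/(n + 4*n**2) (Y(n) = (2*n)/(n + (2*n)*(2*n)) = (2*n)/(n + 4*n**2) = 2*n/(n + 4*n**2))
(3641 + Y(-53))/(-1228 - 2862) = (3641 + 2/(1 + 4*(-53)))/(-1228 - 2862) = (3641 + 2/(1 - 212))/(-4090) = (3641 + 2/(-211))*(-1/4090) = (3641 + 2*(-1/211))*(-1/4090) = (3641 - 2/211)*(-1/4090) = (768249/211)*(-1/4090) = -768249/862990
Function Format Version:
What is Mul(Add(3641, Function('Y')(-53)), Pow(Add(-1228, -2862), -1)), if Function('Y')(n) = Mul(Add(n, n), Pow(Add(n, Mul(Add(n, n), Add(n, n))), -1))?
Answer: Rational(-768249, 862990) ≈ -0.89022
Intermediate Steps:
Function('Y')(n) = Mul(2, n, Pow(Add(n, Mul(4, Pow(n, 2))), -1)) (Function('Y')(n) = Mul(Mul(2, n), Pow(Add(n, Mul(Mul(2, n), Mul(2, n))), -1)) = Mul(Mul(2, n), Pow(Add(n, Mul(4, Pow(n, 2))), -1)) = Mul(2, n, Pow(Add(n, Mul(4, Pow(n, 2))), -1)))
Mul(Add(3641, Function('Y')(-53)), Pow(Add(-1228, -2862), -1)) = Mul(Add(3641, Mul(2, Pow(Add(1, Mul(4, -53)), -1))), Pow(Add(-1228, -2862), -1)) = Mul(Add(3641, Mul(2, Pow(Add(1, -212), -1))), Pow(-4090, -1)) = Mul(Add(3641, Mul(2, Pow(-211, -1))), Rational(-1, 4090)) = Mul(Add(3641, Mul(2, Rational(-1, 211))), Rational(-1, 4090)) = Mul(Add(3641, Rational(-2, 211)), Rational(-1, 4090)) = Mul(Rational(768249, 211), Rational(-1, 4090)) = Rational(-768249, 862990)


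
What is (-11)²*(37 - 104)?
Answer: -8107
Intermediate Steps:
(-11)²*(37 - 104) = 121*(-67) = -8107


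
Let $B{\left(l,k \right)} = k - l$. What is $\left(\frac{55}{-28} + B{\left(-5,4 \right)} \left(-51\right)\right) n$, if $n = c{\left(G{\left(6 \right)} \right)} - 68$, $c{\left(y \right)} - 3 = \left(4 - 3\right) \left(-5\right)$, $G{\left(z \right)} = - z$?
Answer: $\frac{64535}{2} \approx 32268.0$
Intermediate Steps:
$c{\left(y \right)} = -2$ ($c{\left(y \right)} = 3 + \left(4 - 3\right) \left(-5\right) = 3 + 1 \left(-5\right) = 3 - 5 = -2$)
$n = -70$ ($n = -2 - 68 = -70$)
$\left(\frac{55}{-28} + B{\left(-5,4 \right)} \left(-51\right)\right) n = \left(\frac{55}{-28} + \left(4 - -5\right) \left(-51\right)\right) \left(-70\right) = \left(55 \left(- \frac{1}{28}\right) + \left(4 + 5\right) \left(-51\right)\right) \left(-70\right) = \left(- \frac{55}{28} + 9 \left(-51\right)\right) \left(-70\right) = \left(- \frac{55}{28} - 459\right) \left(-70\right) = \left(- \frac{12907}{28}\right) \left(-70\right) = \frac{64535}{2}$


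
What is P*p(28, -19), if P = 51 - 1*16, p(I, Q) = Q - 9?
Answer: -980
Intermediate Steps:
p(I, Q) = -9 + Q
P = 35 (P = 51 - 16 = 35)
P*p(28, -19) = 35*(-9 - 19) = 35*(-28) = -980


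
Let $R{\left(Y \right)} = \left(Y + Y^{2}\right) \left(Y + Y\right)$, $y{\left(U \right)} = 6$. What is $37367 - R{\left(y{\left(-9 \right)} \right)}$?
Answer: $36863$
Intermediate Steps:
$R{\left(Y \right)} = 2 Y \left(Y + Y^{2}\right)$ ($R{\left(Y \right)} = \left(Y + Y^{2}\right) 2 Y = 2 Y \left(Y + Y^{2}\right)$)
$37367 - R{\left(y{\left(-9 \right)} \right)} = 37367 - 2 \cdot 6^{2} \left(1 + 6\right) = 37367 - 2 \cdot 36 \cdot 7 = 37367 - 504 = 36863$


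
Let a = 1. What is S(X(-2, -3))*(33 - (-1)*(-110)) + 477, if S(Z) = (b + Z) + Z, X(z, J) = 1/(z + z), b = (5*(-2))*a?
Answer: 2571/2 ≈ 1285.5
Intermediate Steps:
b = -10 (b = (5*(-2))*1 = -10*1 = -10)
X(z, J) = 1/(2*z)
S(Z) = -10 + 2*Z (S(Z) = (-10 + Z) + Z = -10 + 2*Z)
S(X(-2, -3))*(33 - (-1)*(-110)) + 477 = (-10 + 2*((½)/(-2)))*(33 - (-1)*(-110)) + 477 = (-10 + 2*((½)*(-½)))*(33 - 1*110) + 477 = (-10 + 2*(-¼))*(33 - 110) + 477 = (-10 - ½)*(-77) + 477 = -21/2*(-77) + 477 = 1617/2 + 477 = 2571/2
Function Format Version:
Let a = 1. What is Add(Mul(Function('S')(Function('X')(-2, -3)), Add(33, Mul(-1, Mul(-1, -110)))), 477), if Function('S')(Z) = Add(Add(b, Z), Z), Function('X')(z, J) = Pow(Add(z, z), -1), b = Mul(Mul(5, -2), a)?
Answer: Rational(2571, 2) ≈ 1285.5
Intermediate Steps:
b = -10 (b = Mul(Mul(5, -2), 1) = Mul(-10, 1) = -10)
Function('X')(z, J) = Mul(Rational(1, 2), Pow(z, -1)) (Function('X')(z, J) = Pow(Mul(2, z), -1) = Mul(Rational(1, 2), Pow(z, -1)))
Function('S')(Z) = Add(-10, Mul(2, Z)) (Function('S')(Z) = Add(Add(-10, Z), Z) = Add(-10, Mul(2, Z)))
Add(Mul(Function('S')(Function('X')(-2, -3)), Add(33, Mul(-1, Mul(-1, -110)))), 477) = Add(Mul(Add(-10, Mul(2, Mul(Rational(1, 2), Pow(-2, -1)))), Add(33, Mul(-1, Mul(-1, -110)))), 477) = Add(Mul(Add(-10, Mul(2, Mul(Rational(1, 2), Rational(-1, 2)))), Add(33, Mul(-1, 110))), 477) = Add(Mul(Add(-10, Mul(2, Rational(-1, 4))), Add(33, -110)), 477) = Add(Mul(Add(-10, Rational(-1, 2)), -77), 477) = Add(Mul(Rational(-21, 2), -77), 477) = Add(Rational(1617, 2), 477) = Rational(2571, 2)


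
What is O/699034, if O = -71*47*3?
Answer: -10011/699034 ≈ -0.014321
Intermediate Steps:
O = -10011 (O = -3337*3 = -10011)
O/699034 = -10011/699034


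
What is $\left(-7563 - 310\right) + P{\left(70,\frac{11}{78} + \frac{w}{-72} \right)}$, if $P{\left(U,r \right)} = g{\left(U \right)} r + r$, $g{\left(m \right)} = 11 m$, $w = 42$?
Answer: $- \frac{427129}{52} \approx -8214.0$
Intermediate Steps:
$P{\left(U,r \right)} = r + 11 U r$ ($P{\left(U,r \right)} = 11 U r + r = r + 11 U r$)
$\left(-7563 - 310\right) + P{\left(70,\frac{11}{78} + \frac{w}{-72} \right)} = \left(-7563 - 310\right) + \left(\frac{11}{78} + \frac{42}{-72}\right) \left(1 + 11 \cdot 70\right) = -7873 + \left(11 \cdot \frac{1}{78} + 42 \left(- \frac{1}{72}\right)\right) \left(1 + 770\right) = -7873 + \left(\frac{11}{78} - \frac{7}{12}\right) 771 = -7873 - \frac{17733}{52} = - \frac{427129}{52}$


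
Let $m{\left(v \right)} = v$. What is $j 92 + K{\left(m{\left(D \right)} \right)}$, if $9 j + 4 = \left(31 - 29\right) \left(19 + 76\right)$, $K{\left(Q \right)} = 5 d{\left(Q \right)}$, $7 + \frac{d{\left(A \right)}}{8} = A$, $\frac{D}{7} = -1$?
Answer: $\frac{4024}{3} \approx 1341.3$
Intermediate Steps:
$D = -7$ ($D = 7 \left(-1\right) = -7$)
$d{\left(A \right)} = -56 + 8 A$
$K{\left(Q \right)} = -280 + 40 Q$ ($K{\left(Q \right)} = 5 \left(-56 + 8 Q\right) = -280 + 40 Q$)
$j = \frac{62}{3}$ ($j = - \frac{4}{9} + \frac{\left(31 - 29\right) \left(19 + 76\right)}{9} = - \frac{4}{9} + \frac{2 \cdot 95}{9} = - \frac{4}{9} + \frac{1}{9} \cdot 190 = - \frac{4}{9} + \frac{190}{9} = \frac{62}{3} \approx 20.667$)
$j 92 + K{\left(m{\left(D \right)} \right)} = \frac{62}{3} \cdot 92 + \left(-280 + 40 \left(-7\right)\right) = \frac{5704}{3} - 560 = \frac{4024}{3}$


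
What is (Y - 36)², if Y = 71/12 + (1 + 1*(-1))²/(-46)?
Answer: 130321/144 ≈ 905.01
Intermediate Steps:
Y = 71/12 (Y = 71*(1/12) + (1 - 1)²*(-1/46) = 71/12 + 0²*(-1/46) = 71/12 + 0*(-1/46) = 71/12 + 0 = 71/12 ≈ 5.9167)
(Y - 36)² = (71/12 - 36)² = (-361/12)² = 130321/144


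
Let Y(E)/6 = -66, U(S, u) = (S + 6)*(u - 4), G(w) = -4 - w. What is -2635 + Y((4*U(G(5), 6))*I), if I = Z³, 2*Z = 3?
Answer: -3031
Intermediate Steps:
Z = 3/2 (Z = (½)*3 = 3/2 ≈ 1.5000)
U(S, u) = (-4 + u)*(6 + S) (U(S, u) = (6 + S)*(-4 + u) = (-4 + u)*(6 + S))
I = 27/8 (I = (3/2)³ = 27/8 ≈ 3.3750)
Y(E) = -396 (Y(E) = 6*(-66) = -396)
-2635 + Y((4*U(G(5), 6))*I) = -2635 - 396 = -3031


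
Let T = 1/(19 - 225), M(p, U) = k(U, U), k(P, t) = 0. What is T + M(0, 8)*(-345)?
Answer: -1/206 ≈ -0.0048544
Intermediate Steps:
M(p, U) = 0
T = -1/206 (T = 1/(-206) = -1/206 ≈ -0.0048544)
T + M(0, 8)*(-345) = -1/206 + 0*(-345) = -1/206 + 0 = -1/206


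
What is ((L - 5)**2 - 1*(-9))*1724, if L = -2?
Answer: 99992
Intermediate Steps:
((L - 5)**2 - 1*(-9))*1724 = ((-2 - 5)**2 - 1*(-9))*1724 = ((-7)**2 + 9)*1724 = (49 + 9)*1724 = 58*1724 = 99992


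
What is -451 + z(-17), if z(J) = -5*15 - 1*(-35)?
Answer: -491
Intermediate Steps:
z(J) = -40 (z(J) = -75 + 35 = -40)
-451 + z(-17) = -451 - 40 = -491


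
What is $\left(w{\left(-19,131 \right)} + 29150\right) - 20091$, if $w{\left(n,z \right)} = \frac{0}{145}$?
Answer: $9059$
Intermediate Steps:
$w{\left(n,z \right)} = 0$ ($w{\left(n,z \right)} = 0 \cdot \frac{1}{145} = 0$)
$\left(w{\left(-19,131 \right)} + 29150\right) - 20091 = \left(0 + 29150\right) - 20091 = 29150 - 20091 = 9059$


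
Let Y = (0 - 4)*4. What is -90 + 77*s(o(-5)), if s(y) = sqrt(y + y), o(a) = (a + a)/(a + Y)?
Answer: -90 + 22*sqrt(105)/3 ≈ -14.856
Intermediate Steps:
Y = -16 (Y = -4*4 = -16)
o(a) = 2*a/(-16 + a) (o(a) = (a + a)/(a - 16) = (2*a)/(-16 + a) = 2*a/(-16 + a))
s(y) = sqrt(2)*sqrt(y) (s(y) = sqrt(2*y) = sqrt(2)*sqrt(y))
-90 + 77*s(o(-5)) = -90 + 77*(sqrt(2)*sqrt(2*(-5)/(-16 - 5))) = -90 + 77*(sqrt(2)*sqrt(2*(-5)/(-21))) = -90 + 77*(sqrt(2)*sqrt(2*(-5)*(-1/21))) = -90 + 77*(sqrt(2)*sqrt(10/21)) = -90 + 77*(sqrt(2)*(sqrt(210)/21)) = -90 + 77*(2*sqrt(105)/21) = -90 + 22*sqrt(105)/3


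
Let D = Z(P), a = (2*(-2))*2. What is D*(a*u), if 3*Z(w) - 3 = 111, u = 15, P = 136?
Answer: -4560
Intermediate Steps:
Z(w) = 38 (Z(w) = 1 + (1/3)*111 = 1 + 37 = 38)
a = -8 (a = -4*2 = -8)
D = 38
D*(a*u) = 38*(-8*15) = 38*(-120) = -4560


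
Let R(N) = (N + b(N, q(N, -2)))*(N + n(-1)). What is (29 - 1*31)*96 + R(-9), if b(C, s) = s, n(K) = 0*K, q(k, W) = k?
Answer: -30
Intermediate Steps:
n(K) = 0
R(N) = 2*N**2 (R(N) = (N + N)*(N + 0) = (2*N)*N = 2*N**2)
(29 - 1*31)*96 + R(-9) = (29 - 1*31)*96 + 2*(-9)**2 = (29 - 31)*96 + 2*81 = -2*96 + 162 = -192 + 162 = -30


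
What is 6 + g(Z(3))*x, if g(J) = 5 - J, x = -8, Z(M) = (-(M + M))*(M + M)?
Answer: -322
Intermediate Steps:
Z(M) = -4*M**2 (Z(M) = (-2*M)*(2*M) = -4*M**2)
6 + g(Z(3))*x = 6 + (5 - (-4)*3**2)*(-8) = 6 + (5 - (-4)*9)*(-8) = 6 + (5 - 1*(-36))*(-8) = 6 + (5 + 36)*(-8) = 6 + 41*(-8) = 6 - 328 = -322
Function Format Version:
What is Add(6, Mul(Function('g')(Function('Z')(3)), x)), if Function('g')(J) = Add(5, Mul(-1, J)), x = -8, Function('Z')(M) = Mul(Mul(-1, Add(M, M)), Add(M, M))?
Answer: -322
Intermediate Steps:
Function('Z')(M) = Mul(-4, Pow(M, 2)) (Function('Z')(M) = Mul(Mul(-1, Mul(2, M)), Mul(2, M)) = Mul(Mul(-2, M), Mul(2, M)) = Mul(-4, Pow(M, 2)))
Add(6, Mul(Function('g')(Function('Z')(3)), x)) = Add(6, Mul(Add(5, Mul(-1, Mul(-4, Pow(3, 2)))), -8)) = Add(6, Mul(Add(5, Mul(-1, Mul(-4, 9))), -8)) = Add(6, Mul(Add(5, Mul(-1, -36)), -8)) = Add(6, Mul(Add(5, 36), -8)) = Add(6, Mul(41, -8)) = Add(6, -328) = -322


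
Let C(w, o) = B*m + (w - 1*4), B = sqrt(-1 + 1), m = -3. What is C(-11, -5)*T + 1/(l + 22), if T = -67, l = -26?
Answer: 4019/4 ≈ 1004.8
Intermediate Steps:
B = 0 (B = sqrt(0) = 0)
C(w, o) = -4 + w (C(w, o) = 0*(-3) + (w - 1*4) = 0 + (w - 4) = 0 + (-4 + w) = -4 + w)
C(-11, -5)*T + 1/(l + 22) = (-4 - 11)*(-67) + 1/(-26 + 22) = -15*(-67) + 1/(-4) = 1005 - 1/4 = 4019/4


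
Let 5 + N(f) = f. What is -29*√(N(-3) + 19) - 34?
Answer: -34 - 29*√11 ≈ -130.18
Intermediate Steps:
N(f) = -5 + f
-29*√(N(-3) + 19) - 34 = -29*√((-5 - 3) + 19) - 34 = -29*√(-8 + 19) - 34 = -29*√11 - 34 = -34 - 29*√11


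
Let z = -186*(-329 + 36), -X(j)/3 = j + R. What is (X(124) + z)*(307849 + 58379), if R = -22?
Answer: 19846627776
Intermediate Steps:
X(j) = 66 - 3*j (X(j) = -3*(j - 22) = -3*(-22 + j) = 66 - 3*j)
z = 54498 (z = -186*(-293) = 54498)
(X(124) + z)*(307849 + 58379) = ((66 - 3*124) + 54498)*(307849 + 58379) = ((66 - 372) + 54498)*366228 = (-306 + 54498)*366228 = 54192*366228 = 19846627776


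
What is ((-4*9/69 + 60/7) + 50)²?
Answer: 87347716/25921 ≈ 3369.8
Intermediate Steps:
((-4*9/69 + 60/7) + 50)² = ((-36*1/69 + 60*(⅐)) + 50)² = ((-12/23 + 60/7) + 50)² = (1296/161 + 50)² = (9346/161)² = 87347716/25921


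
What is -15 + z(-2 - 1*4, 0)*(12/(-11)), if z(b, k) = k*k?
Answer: -15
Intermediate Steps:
z(b, k) = k²
-15 + z(-2 - 1*4, 0)*(12/(-11)) = -15 + 0²*(12/(-11)) = -15 + 0*(12*(-1/11)) = -15 + 0*(-12/11) = -15 + 0 = -15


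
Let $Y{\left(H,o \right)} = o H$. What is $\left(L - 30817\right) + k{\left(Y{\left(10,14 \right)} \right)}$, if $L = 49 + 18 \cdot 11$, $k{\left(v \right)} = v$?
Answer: $-30430$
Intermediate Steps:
$Y{\left(H,o \right)} = H o$
$L = 247$ ($L = 49 + 198 = 247$)
$\left(L - 30817\right) + k{\left(Y{\left(10,14 \right)} \right)} = \left(247 - 30817\right) + 10 \cdot 14 = -30570 + 140 = -30430$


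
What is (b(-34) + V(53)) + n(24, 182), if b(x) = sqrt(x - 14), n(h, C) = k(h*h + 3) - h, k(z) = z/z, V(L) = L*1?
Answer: 30 + 4*I*sqrt(3) ≈ 30.0 + 6.9282*I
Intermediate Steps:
V(L) = L
k(z) = 1
n(h, C) = 1 - h
b(x) = sqrt(-14 + x)
(b(-34) + V(53)) + n(24, 182) = (sqrt(-14 - 34) + 53) + (1 - 1*24) = (sqrt(-48) + 53) + (1 - 24) = (4*I*sqrt(3) + 53) - 23 = (53 + 4*I*sqrt(3)) - 23 = 30 + 4*I*sqrt(3)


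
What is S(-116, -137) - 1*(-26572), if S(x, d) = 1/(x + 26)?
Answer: 2391479/90 ≈ 26572.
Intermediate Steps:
S(x, d) = 1/(26 + x)
S(-116, -137) - 1*(-26572) = 1/(26 - 116) - 1*(-26572) = 1/(-90) + 26572 = -1/90 + 26572 = 2391479/90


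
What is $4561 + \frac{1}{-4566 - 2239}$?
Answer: $\frac{31037604}{6805} \approx 4561.0$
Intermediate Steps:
$4561 + \frac{1}{-4566 - 2239} = 4561 + \frac{1}{-6805} = 4561 - \frac{1}{6805} = \frac{31037604}{6805}$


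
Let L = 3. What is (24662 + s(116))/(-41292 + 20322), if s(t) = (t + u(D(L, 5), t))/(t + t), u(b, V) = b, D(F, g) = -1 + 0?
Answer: -1907233/1621680 ≈ -1.1761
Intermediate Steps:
D(F, g) = -1
s(t) = (-1 + t)/(2*t) (s(t) = (t - 1)/(t + t) = (-1 + t)/((2*t)) = (-1 + t)*(1/(2*t)) = (-1 + t)/(2*t))
(24662 + s(116))/(-41292 + 20322) = (24662 + (1/2)*(-1 + 116)/116)/(-41292 + 20322) = (24662 + (1/2)*(1/116)*115)/(-20970) = (24662 + 115/232)*(-1/20970) = (5721699/232)*(-1/20970) = -1907233/1621680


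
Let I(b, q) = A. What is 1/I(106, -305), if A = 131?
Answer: 1/131 ≈ 0.0076336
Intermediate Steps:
I(b, q) = 131
1/I(106, -305) = 1/131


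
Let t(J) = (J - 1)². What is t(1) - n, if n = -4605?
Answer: 4605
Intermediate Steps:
t(J) = (-1 + J)²
t(1) - n = (-1 + 1)² - 1*(-4605) = 0² + 4605 = 0 + 4605 = 4605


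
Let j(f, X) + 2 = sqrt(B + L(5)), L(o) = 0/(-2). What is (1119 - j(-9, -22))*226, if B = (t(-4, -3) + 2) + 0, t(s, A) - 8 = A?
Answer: 253346 - 226*sqrt(7) ≈ 2.5275e+5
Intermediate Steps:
L(o) = 0 (L(o) = 0*(-1/2) = 0)
t(s, A) = 8 + A
B = 7 (B = ((8 - 3) + 2) + 0 = (5 + 2) + 0 = 7 + 0 = 7)
j(f, X) = -2 + sqrt(7) (j(f, X) = -2 + sqrt(7 + 0) = -2 + sqrt(7))
(1119 - j(-9, -22))*226 = (1119 - (-2 + sqrt(7)))*226 = (1119 + (2 - sqrt(7)))*226 = (1121 - sqrt(7))*226 = 253346 - 226*sqrt(7)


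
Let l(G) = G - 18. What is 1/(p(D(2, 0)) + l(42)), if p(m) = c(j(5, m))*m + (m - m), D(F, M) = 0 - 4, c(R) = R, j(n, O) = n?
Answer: ¼ ≈ 0.25000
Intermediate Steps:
D(F, M) = -4
l(G) = -18 + G
p(m) = 5*m (p(m) = 5*m + (m - m) = 5*m + 0 = 5*m)
1/(p(D(2, 0)) + l(42)) = 1/(5*(-4) + (-18 + 42)) = 1/(-20 + 24) = 1/4 = ¼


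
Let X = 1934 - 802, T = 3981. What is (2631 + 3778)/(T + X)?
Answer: 6409/5113 ≈ 1.2535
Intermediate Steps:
X = 1132
(2631 + 3778)/(T + X) = (2631 + 3778)/(3981 + 1132) = 6409/5113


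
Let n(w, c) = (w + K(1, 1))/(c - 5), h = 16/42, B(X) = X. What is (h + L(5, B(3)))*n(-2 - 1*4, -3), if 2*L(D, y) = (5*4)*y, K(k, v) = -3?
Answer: 957/28 ≈ 34.179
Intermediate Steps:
h = 8/21 (h = 16*(1/42) = 8/21 ≈ 0.38095)
n(w, c) = (-3 + w)/(-5 + c) (n(w, c) = (w - 3)/(c - 5) = (-3 + w)/(-5 + c))
L(D, y) = 10*y (L(D, y) = ((5*4)*y)/2 = (20*y)/2 = 10*y)
(h + L(5, B(3)))*n(-2 - 1*4, -3) = (8/21 + 10*3)*((-3 + (-2 - 1*4))/(-5 - 3)) = (8/21 + 30)*((-3 + (-2 - 4))/(-8)) = 638*(-(-3 - 6)/8)/21 = 638*(-1/8*(-9))/21 = (638/21)*(9/8) = 957/28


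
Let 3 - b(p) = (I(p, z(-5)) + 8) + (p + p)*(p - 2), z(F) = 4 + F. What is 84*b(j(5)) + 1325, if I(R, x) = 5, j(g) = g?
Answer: -2035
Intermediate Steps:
b(p) = -10 - 2*p*(-2 + p) (b(p) = 3 - ((5 + 8) + (p + p)*(p - 2)) = 3 - (13 + (2*p)*(-2 + p)) = 3 - (13 + 2*p*(-2 + p)) = 3 + (-13 - 2*p*(-2 + p)) = -10 - 2*p*(-2 + p))
84*b(j(5)) + 1325 = 84*(-10 - 2*5² + 4*5) + 1325 = 84*(-10 - 2*25 + 20) + 1325 = 84*(-10 - 50 + 20) + 1325 = 84*(-40) + 1325 = -3360 + 1325 = -2035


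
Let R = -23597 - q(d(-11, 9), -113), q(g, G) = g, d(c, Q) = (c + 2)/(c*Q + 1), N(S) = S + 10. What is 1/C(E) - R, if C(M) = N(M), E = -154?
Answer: 166501031/7056 ≈ 23597.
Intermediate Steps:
N(S) = 10 + S
C(M) = 10 + M
d(c, Q) = (2 + c)/(1 + Q*c) (d(c, Q) = (2 + c)/(Q*c + 1) = (2 + c)/(1 + Q*c))
R = -2312515/98 (R = -23597 - (2 - 11)/(1 + 9*(-11)) = -23597 - (-9)/(1 - 99) = -23597 - (-9)/(-98) = -23597 - (-1)*(-9)/98 = -23597 - 1*9/98 = -23597 - 9/98 = -2312515/98 ≈ -23597.)
1/C(E) - R = 1/(10 - 154) - 1*(-2312515/98) = 1/(-144) + 2312515/98 = -1/144 + 2312515/98 = 166501031/7056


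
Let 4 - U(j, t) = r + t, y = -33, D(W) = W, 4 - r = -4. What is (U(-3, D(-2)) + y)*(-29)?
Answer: 1015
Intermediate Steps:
r = 8 (r = 4 - 1*(-4) = 4 + 4 = 8)
U(j, t) = -4 - t (U(j, t) = 4 - (8 + t) = 4 + (-8 - t) = -4 - t)
(U(-3, D(-2)) + y)*(-29) = ((-4 - 1*(-2)) - 33)*(-29) = ((-4 + 2) - 33)*(-29) = (-2 - 33)*(-29) = -35*(-29) = 1015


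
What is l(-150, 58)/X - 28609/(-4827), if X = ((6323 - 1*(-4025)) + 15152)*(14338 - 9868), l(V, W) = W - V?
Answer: 135874911209/22925233125 ≈ 5.9269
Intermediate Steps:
X = 113985000 (X = ((6323 + 4025) + 15152)*4470 = (10348 + 15152)*4470 = 25500*4470 = 113985000)
l(-150, 58)/X - 28609/(-4827) = (58 - 1*(-150))/113985000 - 28609/(-4827) = (58 + 150)*(1/113985000) - 28609*(-1/4827) = 208*(1/113985000) + 28609/4827 = 26/14248125 + 28609/4827 = 135874911209/22925233125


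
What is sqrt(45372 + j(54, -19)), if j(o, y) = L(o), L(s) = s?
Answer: sqrt(45426) ≈ 213.13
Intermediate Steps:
j(o, y) = o
sqrt(45372 + j(54, -19)) = sqrt(45372 + 54) = sqrt(45426)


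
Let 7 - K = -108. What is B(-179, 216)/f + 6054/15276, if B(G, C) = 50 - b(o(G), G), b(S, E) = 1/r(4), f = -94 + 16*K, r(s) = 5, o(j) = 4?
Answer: 786877/1852215 ≈ 0.42483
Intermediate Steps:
K = 115 (K = 7 - 1*(-108) = 7 + 108 = 115)
f = 1746 (f = -94 + 16*115 = -94 + 1840 = 1746)
b(S, E) = ⅕ (b(S, E) = 1/5 = 1*(⅕) = ⅕)
B(G, C) = 249/5 (B(G, C) = 50 - 1*⅕ = 50 - ⅕ = 249/5)
B(-179, 216)/f + 6054/15276 = (249/5)/1746 + 6054/15276 = (249/5)*(1/1746) + 6054*(1/15276) = 83/2910 + 1009/2546 = 786877/1852215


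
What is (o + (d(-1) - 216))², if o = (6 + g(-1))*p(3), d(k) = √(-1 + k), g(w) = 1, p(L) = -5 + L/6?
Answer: 245017/4 - 495*I*√2 ≈ 61254.0 - 700.04*I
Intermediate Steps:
p(L) = -5 + L/6 (p(L) = -5 + L*(⅙) = -5 + L/6)
o = -63/2 (o = (6 + 1)*(-5 + (⅙)*3) = 7*(-5 + ½) = 7*(-9/2) = -63/2 ≈ -31.500)
(o + (d(-1) - 216))² = (-63/2 + (√(-1 - 1) - 216))² = (-63/2 + (√(-2) - 216))² = (-63/2 + (I*√2 - 216))² = (-63/2 + (-216 + I*√2))² = (-495/2 + I*√2)²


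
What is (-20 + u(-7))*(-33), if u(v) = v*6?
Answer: 2046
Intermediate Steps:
u(v) = 6*v
(-20 + u(-7))*(-33) = (-20 + 6*(-7))*(-33) = (-20 - 42)*(-33) = -62*(-33) = 2046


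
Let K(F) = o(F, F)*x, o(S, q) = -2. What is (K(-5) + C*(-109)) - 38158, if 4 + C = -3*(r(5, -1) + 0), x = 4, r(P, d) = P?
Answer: -36095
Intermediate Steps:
C = -19 (C = -4 - 3*(5 + 0) = -4 - 3*5 = -4 - 15 = -19)
K(F) = -8 (K(F) = -2*4 = -8)
(K(-5) + C*(-109)) - 38158 = (-8 - 19*(-109)) - 38158 = (-8 + 2071) - 38158 = 2063 - 38158 = -36095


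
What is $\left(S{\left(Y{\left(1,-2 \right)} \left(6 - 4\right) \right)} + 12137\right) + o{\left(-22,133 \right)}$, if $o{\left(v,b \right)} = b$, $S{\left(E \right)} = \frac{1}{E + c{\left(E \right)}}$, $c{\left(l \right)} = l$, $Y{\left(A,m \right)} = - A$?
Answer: $\frac{49079}{4} \approx 12270.0$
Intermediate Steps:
$S{\left(E \right)} = \frac{1}{2 E}$ ($S{\left(E \right)} = \frac{1}{E + E} = \frac{1}{2 E}$)
$\left(S{\left(Y{\left(1,-2 \right)} \left(6 - 4\right) \right)} + 12137\right) + o{\left(-22,133 \right)} = \left(\frac{1}{2 \left(-1\right) 1 \left(6 - 4\right)} + 12137\right) + 133 = \left(\frac{1}{2 \left(\left(-1\right) 2\right)} + 12137\right) + 133 = \left(\frac{1}{2 \left(-2\right)} + 12137\right) + 133 = \left(\frac{1}{2} \left(- \frac{1}{2}\right) + 12137\right) + 133 = \left(- \frac{1}{4} + 12137\right) + 133 = \frac{48547}{4} + 133 = \frac{49079}{4}$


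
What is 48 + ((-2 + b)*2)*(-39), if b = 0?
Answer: 204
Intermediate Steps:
48 + ((-2 + b)*2)*(-39) = 48 + ((-2 + 0)*2)*(-39) = 48 - 2*2*(-39) = 48 - 4*(-39) = 48 + 156 = 204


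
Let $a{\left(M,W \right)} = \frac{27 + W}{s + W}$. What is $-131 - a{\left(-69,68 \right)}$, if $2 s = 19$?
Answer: $- \frac{4099}{31} \approx -132.23$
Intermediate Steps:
$s = \frac{19}{2}$ ($s = \frac{1}{2} \cdot 19 = \frac{19}{2} \approx 9.5$)
$a{\left(M,W \right)} = \frac{27 + W}{\frac{19}{2} + W}$
$-131 - a{\left(-69,68 \right)} = -131 - \frac{2 \left(27 + 68\right)}{19 + 2 \cdot 68} = -131 - 2 \frac{1}{19 + 136} \cdot 95 = -131 - 2 \cdot \frac{1}{155} \cdot 95 = -131 - \frac{38}{31} = - \frac{4099}{31}$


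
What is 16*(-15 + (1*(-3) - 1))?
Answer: -304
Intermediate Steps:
16*(-15 + (1*(-3) - 1)) = 16*(-15 + (-3 - 1)) = 16*(-15 - 4) = 16*(-19) = -304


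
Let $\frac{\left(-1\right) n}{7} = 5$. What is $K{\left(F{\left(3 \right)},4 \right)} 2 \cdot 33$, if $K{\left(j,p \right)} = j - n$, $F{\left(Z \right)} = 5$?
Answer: $2640$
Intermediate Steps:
$n = -35$ ($n = \left(-7\right) 5 = -35$)
$K{\left(j,p \right)} = 35 + j$ ($K{\left(j,p \right)} = j - -35 = j + 35 = 35 + j$)
$K{\left(F{\left(3 \right)},4 \right)} 2 \cdot 33 = \left(35 + 5\right) 2 \cdot 33 = 40 \cdot 2 \cdot 33 = 80 \cdot 33 = 2640$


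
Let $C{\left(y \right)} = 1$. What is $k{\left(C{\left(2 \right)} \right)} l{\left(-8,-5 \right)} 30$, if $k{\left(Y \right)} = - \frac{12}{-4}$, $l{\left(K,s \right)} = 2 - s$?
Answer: $630$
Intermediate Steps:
$k{\left(Y \right)} = 3$ ($k{\left(Y \right)} = \left(-12\right) \left(- \frac{1}{4}\right) = 3$)
$k{\left(C{\left(2 \right)} \right)} l{\left(-8,-5 \right)} 30 = 3 \left(2 - -5\right) 30 = 3 \left(2 + 5\right) 30 = 3 \cdot 7 \cdot 30 = 3 \cdot 210 = 630$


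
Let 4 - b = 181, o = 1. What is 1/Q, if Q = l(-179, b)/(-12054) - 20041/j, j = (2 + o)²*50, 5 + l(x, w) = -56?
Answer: -452025/20128897 ≈ -0.022457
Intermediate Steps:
b = -177 (b = 4 - 1*181 = 4 - 181 = -177)
l(x, w) = -61 (l(x, w) = -5 - 56 = -61)
j = 450 (j = (2 + 1)²*50 = 3²*50 = 9*50 = 450)
Q = -20128897/452025 (Q = -61/(-12054) - 20041/450 = -61*(-1/12054) - 20041*1/450 = 61/12054 - 20041/450 = -20128897/452025 ≈ -44.531)
1/Q = 1/(-20128897/452025) = -452025/20128897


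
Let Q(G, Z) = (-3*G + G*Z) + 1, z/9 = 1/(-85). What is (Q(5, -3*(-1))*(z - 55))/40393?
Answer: -4684/3433405 ≈ -0.0013642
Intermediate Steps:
z = -9/85 (z = 9/(-85) = 9*(-1/85) = -9/85 ≈ -0.10588)
Q(G, Z) = 1 - 3*G + G*Z
(Q(5, -3*(-1))*(z - 55))/40393 = ((1 - 3*5 + 5*(-3*(-1)))*(-9/85 - 55))/40393 = ((1 - 15 + 5*3)*(-4684/85))*(1/40393) = ((1 - 15 + 15)*(-4684/85))*(1/40393) = (1*(-4684/85))*(1/40393) = -4684/85*1/40393 = -4684/3433405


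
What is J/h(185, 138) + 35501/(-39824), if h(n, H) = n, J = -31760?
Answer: -1941035/11248 ≈ -172.57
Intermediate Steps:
J/h(185, 138) + 35501/(-39824) = -31760/185 + 35501/(-39824) = -31760*1/185 + 35501*(-1/39824) = -6352/37 - 271/304 = -1941035/11248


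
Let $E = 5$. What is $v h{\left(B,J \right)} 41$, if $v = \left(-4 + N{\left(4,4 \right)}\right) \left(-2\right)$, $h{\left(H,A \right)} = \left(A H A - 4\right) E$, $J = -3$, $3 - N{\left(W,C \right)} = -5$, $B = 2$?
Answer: $-22960$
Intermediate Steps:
$N{\left(W,C \right)} = 8$ ($N{\left(W,C \right)} = 3 - -5 = 3 + 5 = 8$)
$h{\left(H,A \right)} = -20 + 5 H A^{2}$ ($h{\left(H,A \right)} = \left(A H A - 4\right) 5 = \left(H A^{2} - 4\right) 5 = \left(-4 + H A^{2}\right) 5 = -20 + 5 H A^{2}$)
$v = -8$ ($v = \left(-4 + 8\right) \left(-2\right) = 4 \left(-2\right) = -8$)
$v h{\left(B,J \right)} 41 = - 8 \left(-20 + 5 \cdot 2 \left(-3\right)^{2}\right) 41 = - 8 \left(-20 + 5 \cdot 2 \cdot 9\right) 41 = - 8 \left(-20 + 90\right) 41 = \left(-8\right) 70 \cdot 41 = \left(-560\right) 41 = -22960$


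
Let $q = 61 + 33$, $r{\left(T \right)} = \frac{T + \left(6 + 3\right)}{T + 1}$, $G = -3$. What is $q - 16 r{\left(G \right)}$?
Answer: $142$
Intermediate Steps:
$r{\left(T \right)} = \frac{9 + T}{1 + T}$ ($r{\left(T \right)} = \frac{T + 9}{1 + T} = \frac{9 + T}{1 + T}$)
$q = 94$
$q - 16 r{\left(G \right)} = 94 - 16 \frac{9 - 3}{1 - 3} = 94 - 16 \frac{1}{-2} \cdot 6 = 94 - 16 \left(\left(- \frac{1}{2}\right) 6\right) = 94 - -48 = 94 + 48 = 142$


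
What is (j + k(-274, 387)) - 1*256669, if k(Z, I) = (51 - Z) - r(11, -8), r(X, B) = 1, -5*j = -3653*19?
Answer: -1212318/5 ≈ -2.4246e+5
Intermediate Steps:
j = 69407/5 (j = -(-3653)*19/5 = -⅕*(-69407) = 69407/5 ≈ 13881.)
k(Z, I) = 50 - Z (k(Z, I) = (51 - Z) - 1*1 = (51 - Z) - 1 = 50 - Z)
(j + k(-274, 387)) - 1*256669 = (69407/5 + (50 - 1*(-274))) - 1*256669 = (69407/5 + (50 + 274)) - 256669 = (69407/5 + 324) - 256669 = 71027/5 - 256669 = -1212318/5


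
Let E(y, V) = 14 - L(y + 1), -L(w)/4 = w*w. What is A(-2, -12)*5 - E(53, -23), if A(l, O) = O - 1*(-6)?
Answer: -11708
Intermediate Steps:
A(l, O) = 6 + O (A(l, O) = O + 6 = 6 + O)
L(w) = -4*w² (L(w) = -4*w*w = -4*w²)
E(y, V) = 14 + 4*(1 + y)² (E(y, V) = 14 - (-4)*(y + 1)² = 14 - (-4)*(1 + y)² = 14 + 4*(1 + y)²)
A(-2, -12)*5 - E(53, -23) = (6 - 12)*5 - (14 + 4*(1 + 53)²) = -6*5 - (14 + 4*54²) = -30 - (14 + 4*2916) = -30 - (14 + 11664) = -30 - 1*11678 = -30 - 11678 = -11708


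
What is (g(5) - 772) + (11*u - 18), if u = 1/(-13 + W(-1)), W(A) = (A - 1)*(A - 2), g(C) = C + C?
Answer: -5471/7 ≈ -781.57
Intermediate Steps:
g(C) = 2*C
W(A) = (-1 + A)*(-2 + A)
u = -1/7 (u = 1/(-13 + (2 + (-1)**2 - 3*(-1))) = 1/(-13 + (2 + 1 + 3)) = 1/(-13 + 6) = 1/(-7) = -1/7 ≈ -0.14286)
(g(5) - 772) + (11*u - 18) = (2*5 - 772) + (11*(-1/7) - 18) = (10 - 772) + (-11/7 - 18) = -762 - 137/7 = -5471/7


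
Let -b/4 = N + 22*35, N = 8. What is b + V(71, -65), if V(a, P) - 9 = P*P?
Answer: 1122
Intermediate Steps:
V(a, P) = 9 + P² (V(a, P) = 9 + P*P = 9 + P²)
b = -3112 (b = -4*(8 + 22*35) = -4*(8 + 770) = -4*778 = -3112)
b + V(71, -65) = -3112 + (9 + (-65)²) = -3112 + (9 + 4225) = -3112 + 4234 = 1122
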